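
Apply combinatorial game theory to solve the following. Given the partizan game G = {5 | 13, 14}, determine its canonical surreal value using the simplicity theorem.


Left options: {5}, max = 5
Right options: {13, 14}, min = 13
All options are numbers and max(Left) < min(Right), so by the simplicity theorem the value is the simplest (earliest-born) number strictly between 5 and 13.
Integers 6 through 12 all lie strictly between 5 and 13.
Among integers, the simplest (lowest birthday = smallest |n|; 0 is born on day 0, +-n on day n) is 6.
No non-integer in the interval can be simpler: if x is a non-integer in the interval, then floor(x) or ceil(x) also lies in the interval (the interval contains an integer), and both are proper prefixes of x's sign expansion, i.e. born earlier. So the game value is 6.
Game value = 6

6


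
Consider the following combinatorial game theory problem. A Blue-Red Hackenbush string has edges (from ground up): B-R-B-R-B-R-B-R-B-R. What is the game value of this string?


Edges (from ground): B-R-B-R-B-R-B-R-B-R
By Berlekamp's sign-expansion rule, a Blue-Red Hackenbush stalk has the value of the surreal number whose sign sequence is the edge sequence with B -> + and R -> -.
Sign sequence: +-+-+-+-+-
Trace the sign expansion in the surreal number tree, starting from 0:
Edge 1: B (sign +) -> bounds (0, +inf), value = 1
Edge 2: R (sign -) -> bounds (0, 1), value = 1/2
Edge 3: B (sign +) -> bounds (1/2, 1), value = 3/4
Edge 4: R (sign -) -> bounds (1/2, 3/4), value = 5/8
Edge 5: B (sign +) -> bounds (5/8, 3/4), value = 11/16
Edge 6: R (sign -) -> bounds (5/8, 11/16), value = 21/32
Edge 7: B (sign +) -> bounds (21/32, 11/16), value = 43/64
Edge 8: R (sign -) -> bounds (21/32, 43/64), value = 85/128
Edge 9: B (sign +) -> bounds (85/128, 43/64), value = 171/256
Edge 10: R (sign -) -> bounds (85/128, 171/256), value = 341/512
Game value = 341/512

341/512


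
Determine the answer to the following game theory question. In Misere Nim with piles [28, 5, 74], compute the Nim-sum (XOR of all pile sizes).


We need the XOR (exclusive or) of all pile sizes.
After XOR-ing pile 1 (size 28): 0 XOR 28 = 28
After XOR-ing pile 2 (size 5): 28 XOR 5 = 25
After XOR-ing pile 3 (size 74): 25 XOR 74 = 83
The Nim-value of this position is 83.

83


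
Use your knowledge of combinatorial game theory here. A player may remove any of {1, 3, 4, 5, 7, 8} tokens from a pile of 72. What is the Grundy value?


The subtraction set is S = {1, 3, 4, 5, 7, 8}.
G(k) = mex{ G(k - s) : s in S, s <= k }. We compute iteratively: G(0) = 0.
G(1) = mex({0}) = 1
G(2) = mex({1}) = 0
G(3) = mex({0}) = 1
G(4) = mex({0, 1}) = 2
G(5) = mex({0, 1, 2}) = 3
G(6) = mex({0, 1, 3}) = 2
G(7) = mex({0, 1, 2}) = 3
G(8) = mex({0, 1, 2, 3}) = 4
G(9) = mex({0, 1, 2, 3, 4}) = 5
G(10) = mex({0, 1, 2, 3, 5}) = 4
G(11) = mex({1, 2, 3, 4}) = 0
G(12) = mex({0, 2, 3, 4, 5}) = 1
G(13) = mex({1, 2, 3, 4, 5}) = 0
G(14) = mex({0, 2, 3, 4, 5}) = 1
G(15) = mex({0, 1, 3, 4}) = 2
G(16) = mex({0, 1, 2, 4, 5}) = 3
G(17) = mex({0, 1, 3, 4, 5}) = 2
G(18) = mex({0, 1, 2, 4}) = 3
Observe that G(11)..G(18) = 0, 1, 0, 1, 2, 3, 2, 3 repeats G(0)..G(7) = 0, 1, 0, 1, 2, 3, 2, 3.
For k >= max(S) = 8, G(k) is determined by the previous 8 values G(k-8)..G(k-1); a window of 8 consecutive values has recurred shifted by 11, so by induction G(k + 11) = G(k) for all k >= 0: the sequence is periodic from the start with period 11.
One period: G(0..10) = 0, 1, 0, 1, 2, 3, 2, 3, 4, 5, 4.
72 mod 11 = 6, so G(72) = G(6) = 2.

2


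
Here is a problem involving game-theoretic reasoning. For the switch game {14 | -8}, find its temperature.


The game is {14 | -8}, a switch {a | b} with numbers a > b.
Cooling {a | b} by t gives {a - t | b + t}, which stops being hot when a - t = b + t, i.e. at t = (a - b)/2. So the temperature of a switch is (a - b)/2.
Temperature = (Left option - Right option) / 2
= (14 - (-8)) / 2
= 22 / 2
= 11

11


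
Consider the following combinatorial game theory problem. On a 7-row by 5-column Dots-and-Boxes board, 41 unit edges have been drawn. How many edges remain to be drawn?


Grid: 7 x 5 boxes, i.e. 8 rows and 6 columns of dots.
Horizontal edges: (rows + 1) * cols = 8 * 5 = 40
Vertical edges: rows * (cols + 1) = 7 * 6 = 42
Total edges: 40 + 42 = 82
Edges drawn: 41
Remaining: 82 - 41 = 41

41


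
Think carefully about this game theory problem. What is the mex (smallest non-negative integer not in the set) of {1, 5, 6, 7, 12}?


Set = {1, 5, 6, 7, 12}
0 is NOT in the set. This is the mex.
mex = 0

0


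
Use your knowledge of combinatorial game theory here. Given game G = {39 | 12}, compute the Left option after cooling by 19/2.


Original game: {39 | 12} (a switch {a | b} with a > b).
Cooling by t (for t below the temperature (a - b)/2 = 27/2) taxes each move by t: {a | b} cooled by t is {a - t | b + t}.
Cooling amount: t = 19/2
Cooled Left option: 39 - 19/2 = 59/2
Cooled Right option: 12 + 19/2 = 43/2
Cooled game: {59/2 | 43/2}
Left option = 59/2

59/2


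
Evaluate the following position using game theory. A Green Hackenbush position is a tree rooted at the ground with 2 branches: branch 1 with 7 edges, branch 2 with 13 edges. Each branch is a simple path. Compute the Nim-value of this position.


The tree has 2 branches from the ground vertex.
In Green Hackenbush, the Nim-value of a simple path of length k is k.
Branch 1: length 7, Nim-value = 7
Branch 2: length 13, Nim-value = 13
Total Nim-value = XOR of all branch values:
0 XOR 7 = 7
7 XOR 13 = 10
Nim-value of the tree = 10

10


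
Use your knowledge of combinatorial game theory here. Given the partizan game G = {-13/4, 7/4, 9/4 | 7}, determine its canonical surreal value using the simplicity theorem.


Left options: {-13/4, 7/4, 9/4}, max = 9/4
Right options: {7}, min = 7
All options are numbers and max(Left) < min(Right), so by the simplicity theorem the value is the simplest (earliest-born) number strictly between 9/4 and 7.
Integers 3 through 6 all lie strictly between 9/4 and 7.
Among integers, the simplest (lowest birthday = smallest |n|; 0 is born on day 0, +-n on day n) is 3.
No non-integer in the interval can be simpler: if x is a non-integer in the interval, then floor(x) or ceil(x) also lies in the interval (the interval contains an integer), and both are proper prefixes of x's sign expansion, i.e. born earlier. So the game value is 3.
Game value = 3

3


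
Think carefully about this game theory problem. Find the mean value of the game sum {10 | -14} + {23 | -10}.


G1 = {10 | -14}, G2 = {23 | -10}
Each is a switch {a | b} with numbers a > b; its mean value is (a + b)/2, and mean value is additive over game sums: m(G1 + G2) = m(G1) + m(G2).
Mean of G1 = (10 + (-14))/2 = -4/2 = -2
Mean of G2 = (23 + (-10))/2 = 13/2 = 13/2
Mean of G1 + G2 = -2 + 13/2 = 9/2

9/2


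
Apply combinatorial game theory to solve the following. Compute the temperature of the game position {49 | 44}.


The game is {49 | 44}, a switch {a | b} with numbers a > b.
Cooling {a | b} by t gives {a - t | b + t}, which stops being hot when a - t = b + t, i.e. at t = (a - b)/2. So the temperature of a switch is (a - b)/2.
Temperature = (Left option - Right option) / 2
= (49 - (44)) / 2
= 5 / 2
= 5/2

5/2


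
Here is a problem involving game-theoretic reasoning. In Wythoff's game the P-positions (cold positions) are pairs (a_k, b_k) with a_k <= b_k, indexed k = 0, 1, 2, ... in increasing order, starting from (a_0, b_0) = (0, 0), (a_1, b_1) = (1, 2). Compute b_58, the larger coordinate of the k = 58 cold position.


By Wythoff's theorem, a_k = floor(k * phi) and b_k = floor(k * phi^2) = a_k + k, where phi = (1 + sqrt(5))/2 is the golden ratio.
phi = (1 + sqrt(5))/2 = 1.618034
phi^2 = phi + 1 = 2.618034
k = 58
k * phi^2 = 58 * 2.618034 = 151.845971
b_58 = floor(k * phi^2) = 151 (check: a_58 + k = 93 + 58 = 151)

151


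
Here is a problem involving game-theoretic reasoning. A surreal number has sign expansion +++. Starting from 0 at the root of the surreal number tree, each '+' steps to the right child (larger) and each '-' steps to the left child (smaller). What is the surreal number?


Sign expansion: +++
Rule: track bounds (lo, hi), initially (-inf, +inf). On '+', the current value becomes lo and we move to the simplest number in (value, hi): value + 1 if hi = +inf, otherwise the midpoint (value + hi)/2. On '-', the current value becomes hi and we move to value - 1 if lo = -inf, otherwise the midpoint (lo + value)/2.
Start at 0.
Step 1: sign = +, move right. Bounds: (0, +inf). Value = 1
Step 2: sign = +, move right. Bounds: (1, +inf). Value = 2
Step 3: sign = +, move right. Bounds: (2, +inf). Value = 3
The surreal number with sign expansion +++ is 3.

3


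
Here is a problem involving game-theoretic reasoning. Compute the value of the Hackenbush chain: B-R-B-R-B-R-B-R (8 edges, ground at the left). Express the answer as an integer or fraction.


Edges (from ground): B-R-B-R-B-R-B-R
By Berlekamp's sign-expansion rule, a Blue-Red Hackenbush stalk has the value of the surreal number whose sign sequence is the edge sequence with B -> + and R -> -.
Sign sequence: +-+-+-+-
Trace the sign expansion in the surreal number tree, starting from 0:
Edge 1: B (sign +) -> bounds (0, +inf), value = 1
Edge 2: R (sign -) -> bounds (0, 1), value = 1/2
Edge 3: B (sign +) -> bounds (1/2, 1), value = 3/4
Edge 4: R (sign -) -> bounds (1/2, 3/4), value = 5/8
Edge 5: B (sign +) -> bounds (5/8, 3/4), value = 11/16
Edge 6: R (sign -) -> bounds (5/8, 11/16), value = 21/32
Edge 7: B (sign +) -> bounds (21/32, 11/16), value = 43/64
Edge 8: R (sign -) -> bounds (21/32, 43/64), value = 85/128
Game value = 85/128

85/128


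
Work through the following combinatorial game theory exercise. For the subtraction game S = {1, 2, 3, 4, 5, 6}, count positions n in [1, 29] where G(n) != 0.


Subtraction set S = {1, 2, 3, 4, 5, 6}, so G(n) = n mod 7.
G(n) = 0 when n is a multiple of 7.
Multiples of 7 in [1, 29]: 4
N-positions (nonzero Grundy) = 29 - 4 = 25

25


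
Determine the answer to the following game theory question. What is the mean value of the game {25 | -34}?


Game = {25 | -34}, a switch {a | b} with numbers a > b.
Its thermograph has left wall a - t and right wall b + t, which meet at t = (a - b)/2, where both equal (a + b)/2. So the mast (mean value) is at (a + b)/2.
Mean = (25 + (-34))/2 = -9/2 = -9/2

-9/2


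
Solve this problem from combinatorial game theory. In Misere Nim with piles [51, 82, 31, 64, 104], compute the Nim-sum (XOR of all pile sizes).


We need the XOR (exclusive or) of all pile sizes.
After XOR-ing pile 1 (size 51): 0 XOR 51 = 51
After XOR-ing pile 2 (size 82): 51 XOR 82 = 97
After XOR-ing pile 3 (size 31): 97 XOR 31 = 126
After XOR-ing pile 4 (size 64): 126 XOR 64 = 62
After XOR-ing pile 5 (size 104): 62 XOR 104 = 86
The Nim-value of this position is 86.

86


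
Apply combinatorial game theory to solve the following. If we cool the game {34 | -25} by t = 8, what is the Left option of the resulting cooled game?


Original game: {34 | -25} (a switch {a | b} with a > b).
Cooling by t (for t below the temperature (a - b)/2 = 59/2) taxes each move by t: {a | b} cooled by t is {a - t | b + t}.
Cooling amount: t = 8
Cooled Left option: 34 - 8 = 26
Cooled Right option: -25 + 8 = -17
Cooled game: {26 | -17}
Left option = 26

26


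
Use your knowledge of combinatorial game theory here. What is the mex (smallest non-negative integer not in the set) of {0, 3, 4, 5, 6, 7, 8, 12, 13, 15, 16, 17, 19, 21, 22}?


Set = {0, 3, 4, 5, 6, 7, 8, 12, 13, 15, 16, 17, 19, 21, 22}
0 is in the set.
1 is NOT in the set. This is the mex.
mex = 1

1


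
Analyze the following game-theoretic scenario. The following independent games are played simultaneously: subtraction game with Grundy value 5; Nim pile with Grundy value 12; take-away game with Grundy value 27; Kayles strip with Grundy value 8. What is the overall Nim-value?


By the Sprague-Grundy theorem, the Grundy value of a sum of games is the XOR of individual Grundy values.
subtraction game: Grundy value = 5. Running XOR: 0 XOR 5 = 5
Nim pile: Grundy value = 12. Running XOR: 5 XOR 12 = 9
take-away game: Grundy value = 27. Running XOR: 9 XOR 27 = 18
Kayles strip: Grundy value = 8. Running XOR: 18 XOR 8 = 26
The combined Grundy value is 26.

26


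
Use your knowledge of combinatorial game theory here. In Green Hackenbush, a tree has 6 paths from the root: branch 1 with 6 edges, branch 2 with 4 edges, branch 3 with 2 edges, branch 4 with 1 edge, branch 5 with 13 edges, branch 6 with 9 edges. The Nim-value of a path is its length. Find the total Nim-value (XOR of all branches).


The tree has 6 branches from the ground vertex.
In Green Hackenbush, the Nim-value of a simple path of length k is k.
Branch 1: length 6, Nim-value = 6
Branch 2: length 4, Nim-value = 4
Branch 3: length 2, Nim-value = 2
Branch 4: length 1, Nim-value = 1
Branch 5: length 13, Nim-value = 13
Branch 6: length 9, Nim-value = 9
Total Nim-value = XOR of all branch values:
0 XOR 6 = 6
6 XOR 4 = 2
2 XOR 2 = 0
0 XOR 1 = 1
1 XOR 13 = 12
12 XOR 9 = 5
Nim-value of the tree = 5

5


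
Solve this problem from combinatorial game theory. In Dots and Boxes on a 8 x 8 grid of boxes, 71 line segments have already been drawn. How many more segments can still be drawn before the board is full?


Grid: 8 x 8 boxes, i.e. 9 rows and 9 columns of dots.
Horizontal edges: (rows + 1) * cols = 9 * 8 = 72
Vertical edges: rows * (cols + 1) = 8 * 9 = 72
Total edges: 72 + 72 = 144
Edges drawn: 71
Remaining: 144 - 71 = 73

73


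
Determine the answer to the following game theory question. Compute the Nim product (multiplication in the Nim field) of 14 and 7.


Nim multiplication is bilinear over XOR: (u XOR v) * w = (u*w) XOR (v*w).
So we split each operand into its bit components and XOR the pairwise Nim products.
14 = 2 + 4 + 8 (as XOR of powers of 2).
7 = 1 + 2 + 4 (as XOR of powers of 2).
Using the standard Nim-product table on single bits:
  2*2 = 3,   2*4 = 8,   2*8 = 12,
  4*4 = 6,   4*8 = 11,  8*8 = 13,
and  1*x = x (identity), k*l = l*k (commutative).
Pairwise Nim products:
  2 * 1 = 2
  2 * 2 = 3
  2 * 4 = 8
  4 * 1 = 4
  4 * 2 = 8
  4 * 4 = 6
  8 * 1 = 8
  8 * 2 = 12
  8 * 4 = 11
XOR them: 2 XOR 3 XOR 8 XOR 4 XOR 8 XOR 6 XOR 8 XOR 12 XOR 11 = 12.
Result: 14 * 7 = 12 (in Nim).

12


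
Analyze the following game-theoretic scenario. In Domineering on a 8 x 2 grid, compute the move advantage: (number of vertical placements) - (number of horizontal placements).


Board is 8 x 2 (rows x cols).
Left (vertical) placements: (rows-1) * cols = 7 * 2 = 14
Right (horizontal) placements: rows * (cols-1) = 8 * 1 = 8
Advantage = Left - Right = 14 - 8 = 6

6


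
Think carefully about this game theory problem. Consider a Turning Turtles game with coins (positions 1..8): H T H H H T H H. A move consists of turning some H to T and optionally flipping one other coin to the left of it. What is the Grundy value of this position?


Coins: H T H H H T H H
Key fact: a single head at position k behaves exactly like a Nim heap of size k (turning it to T and optionally flipping a coin at j < k corresponds to moving the heap from k to j, or to 0), and heads combine as a disjunctive sum (two heads at the same place would cancel, matching j XOR j = 0). So the Nim-value is the XOR of the 1-indexed positions of the heads.
Face-up positions (1-indexed): [1, 3, 4, 5, 7, 8]
XOR 0 with 1: 0 XOR 1 = 1
XOR 1 with 3: 1 XOR 3 = 2
XOR 2 with 4: 2 XOR 4 = 6
XOR 6 with 5: 6 XOR 5 = 3
XOR 3 with 7: 3 XOR 7 = 4
XOR 4 with 8: 4 XOR 8 = 12
Nim-value = 12

12


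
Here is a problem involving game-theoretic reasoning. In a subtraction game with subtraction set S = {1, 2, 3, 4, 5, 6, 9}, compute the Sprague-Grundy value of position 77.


The subtraction set is S = {1, 2, 3, 4, 5, 6, 9}.
G(k) = mex{ G(k - s) : s in S, s <= k }. We compute iteratively: G(0) = 0.
G(1) = mex({0}) = 1
G(2) = mex({0, 1}) = 2
G(3) = mex({0, 1, 2}) = 3
G(4) = mex({0, 1, 2, 3}) = 4
G(5) = mex({0, 1, 2, 3, 4}) = 5
G(6) = mex({0, 1, 2, 3, 4, 5}) = 6
G(7) = mex({1, 2, 3, 4, 5, 6}) = 0
G(8) = mex({0, 2, 3, 4, 5, 6}) = 1
G(9) = mex({0, 1, 3, 4, 5, 6}) = 2
G(10) = mex({0, 1, 2, 4, 5, 6}) = 3
G(11) = mex({0, 1, 2, 3, 5, 6}) = 4
G(12) = mex({0, 1, 2, 3, 4, 6}) = 5
G(13) = mex({0, 1, 2, 3, 4, 5}) = 6
G(14) = mex({1, 2, 3, 4, 5, 6}) = 0
G(15) = mex({0, 2, 3, 4, 5, 6}) = 1
Observe that G(7)..G(15) = 0, 1, 2, 3, 4, 5, 6, 0, 1 repeats G(0)..G(8) = 0, 1, 2, 3, 4, 5, 6, 0, 1.
For k >= max(S) = 9, G(k) is determined by the previous 9 values G(k-9)..G(k-1); a window of 9 consecutive values has recurred shifted by 7, so by induction G(k + 7) = G(k) for all k >= 0: the sequence is periodic from the start with period 7.
One period: G(0..6) = 0, 1, 2, 3, 4, 5, 6.
77 mod 7 = 0, so G(77) = G(0) = 0.

0


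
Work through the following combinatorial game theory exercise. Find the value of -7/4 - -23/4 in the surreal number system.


x = -7/4, y = -23/4
Converting to common denominator: 4
x = -7/4, y = -23/4
x - y = -7/4 - -23/4 = 4

4


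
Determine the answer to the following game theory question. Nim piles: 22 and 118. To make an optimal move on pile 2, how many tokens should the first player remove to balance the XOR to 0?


Piles: 22 and 118
Current XOR: 22 XOR 118 = 96 (non-zero, so this is an N-position).
To make the XOR zero, we need to find a move that balances the piles.
For pile 2 (size 118): target = 118 XOR 96 = 22
We reduce pile 2 from 118 to 22.
Tokens removed: 118 - 22 = 96
Verification: 22 XOR 22 = 0

96


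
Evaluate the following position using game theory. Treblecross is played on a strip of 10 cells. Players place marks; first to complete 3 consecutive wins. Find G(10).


Treblecross: place X on empty cells; 3-in-a-row wins.
Playing within two cells of an existing X lets the opponent win at once, so sensible play treats the cells i-2..i+2 around each X as dead. The player left with no safe cell loses, so this is a normal-play take-away game on strips of safe cells.
Placing X at cell i (0-indexed) of a strip of k safe cells leaves independent strips of sizes max(0, i-2) and max(0, k-i-3). Hence G(k) = mex{ G(max(0,i-2)) XOR G(max(0,k-i-3)) : 0 <= i < k }, with G(0) = 0.
G(1): splits (0,0):0^0=0 -> mex({0}) = 1
G(2): splits (0,0):0^0=0 -> mex({0}) = 1
G(3): splits (0,0):0^0=0 -> mex({0}) = 1
G(4): splits (0,1):0^1=1 (0,0):0^0=0 -> mex({0, 1}) = 2
G(5): splits (0,2):0^1=1 (0,1):0^1=1 (0,0):0^0=0 -> mex({0, 1}) = 2
G(6) = mex({1}) = 0
G(7) = mex({0, 1, 2}) = 3
G(8) = mex({0, 1, 2}) = 3
G(9) = mex({0, 2}) = 1
G(10) = mex({0, 2, 3}) = 1
Therefore G(10) = 1.

1


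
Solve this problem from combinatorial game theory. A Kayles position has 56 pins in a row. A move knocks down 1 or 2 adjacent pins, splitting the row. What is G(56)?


Kayles: a move removes 1 or 2 adjacent pins from a contiguous row.
Removing pins from a row of k leaves two independent rows (a, b) with a + b = k - 1 (one pin) or a + b = k - 2 (two pins); an end removal gives a = 0.
By Sprague-Grundy, G(k) = mex{ G(a) XOR G(b) } over all these splits. G(0) = 0.
G(1): splits (0,0):0^0=0 -> mex({0}) = 1
G(2): splits (0,1):0^1=1 (0,0):0^0=0 -> mex({0, 1}) = 2
G(3): splits (0,2):0^2=2 (1,1):1^1=0 (0,1):0^1=1 -> mex({0, 1, 2}) = 3
G(4): splits (0,3):0^3=3 (1,2):1^2=3 (0,2):0^2=2 (1,1):1^1=0 -> mex({0, 2, 3}) = 1
G(5): splits (0,4):0^1=1 (1,3):1^3=2 (2,2):2^2=0 (0,3):0^3=3 (1,2):1^2=3 -> mex({0, 1, 2, 3}) = 4
G(6) = mex({0, 1, 2, 4}) = 3
G(7) = mex({0, 1, 3, 4, 5}) = 2
G(8) = mex({0, 2, 3, 5, 6}) = 1
G(9) = mex({0, 1, 2, 3, 6, 7}) = 4
G(10) = mex({0, 1, 3, 4, 5, 7}) = 2
G(11) = mex({0, 1, 2, 3, 4, 5}) = 6
G(12) = mex({0, 1, 2, 3, 5, 6, 7}) = 4
G(13) = mex({0, 2, 3, 4, 6, 7}) = 1
G(14) = mex({0, 1, 4, 5, 6, 7}) = 2
G(15) = mex({0, 1, 2, 3, 4, 5, 6}) = 7
G(16) = mex({0, 2, 3, 5, 6, 7}) = 1
G(17) = mex({0, 1, 2, 3, 5, 6, 7}) = 4
G(18) = mex({0, 1, 2, 4, 5, 6}) = 3
G(19) = mex({0, 1, 3, 4, 5, 7}) = 2
G(20) = mex({0, 2, 3, 4, 5, 6, 7}) = 1
G(21) = mex({0, 1, 2, 3, 5, 6, 7}) = 4
G(22) = mex({0, 1, 2, 3, 4, 5, 7}) = 6
G(23) = mex({0, 1, 2, 3, 4, 5, 6}) = 7
G(24) = mex({0, 1, 2, 3, 5, 6, 7}) = 4
G(25) = mex({0, 2, 3, 4, 6, 7}) = 1
G(26) = mex({0, 1, 3, 4, 5, 6, 7}) = 2
G(27) = mex({0, 1, 2, 3, 4, 5, 6, 7}) = 8
G(28) = mex({0, 1, 2, 3, 4, 6, 7, 8}) = 5
G(29) = mex({0, 1, 2, 3, 5, 6, 7, 8, 9}) = 4
G(30) = mex({0, 1, 2, 3, 4, 5, 6, 9, 10}) = 7
G(31) = mex({0, 1, 3, 4, 5, 7, 10, 11}) = 2
G(32) = mex({0, 2, 3, 4, 5, 6, 7, 9, 11}) = 1
G(33) = mex({0, 1, 2, 3, 4, 5, 6, 7, 9, 12}) = 8
G(34) = mex({0, 1, 2, 3, 4, 5, 7, 8, 11, 12}) = 6
G(35) = mex({0, 1, 2, 3, 4, 5, 6, 8, 9, 10, 11}) = 7
G(36) = mex({0, 1, 2, 3, 5, 6, 7, 9, 10}) = 4
G(37) = mex({0, 2, 3, 4, 6, 7, 9, 10, 11, 12}) = 1
G(38) = mex({0, 1, 3, 4, 5, 6, 7, 9, 10, 11, 12}) = 2
G(39) = mex({0, 1, 2, 4, 5, 6, 7, 9, 10, 12, 14}) = 3
G(40) = mex({0, 2, 3, 4, 6, 7, 11, 12, 14}) = 1
G(41) = mex({0, 1, 2, 3, 5, 6, 7, 9, 10, 11, 12}) = 4
G(42) = mex({0, 1, 2, 3, 4, 5, 6, 9, 10}) = 7
G(43) = mex({0, 1, 3, 4, 5, 7, 9, 10, 12, 15}) = 2
G(44) = mex({0, 2, 3, 4, 5, 6, 7, 9, 10, 12, 15}) = 1
G(45) = mex({0, 1, 2, 3, 4, 5, 6, 7, 9, 10, 12, 14}) = 8
G(46) = mex({0, 1, 3, 4, 5, 7, 8, 11, 12, 14}) = 2
G(47) = mex({0, 1, 2, 3, 4, 5, 6, 8, 9, 10, 11, 12}) = 7
G(48) = mex({0, 1, 2, 3, 5, 6, 7, 9, 10}) = 4
G(49) = mex({0, 2, 3, 4, 6, 7, 9, 10, 11, 12, 15}) = 1
G(50) = mex({0, 1, 4, 5, 6, 7, 9, 11, 12, 14, 15}) = 2
G(51) = mex({0, 1, 2, 3, 4, 5, 6, 7, 9, 12, 14, 15}) = 8
G(52) = mex({0, 2, 3, 4, 5, 6, 7, 8, 11, 12, 15}) = 1
G(53) = mex({0, 1, 2, 3, 5, 6, 7, 8, 9, 10, 11, 12}) = 4
G(54) = mex({0, 1, 2, 3, 4, 5, 6, 9, 10}) = 7
G(55) = mex({0, 1, 3, 4, 5, 7, 9, 10, 11, 12}) = 2
G(56) = mex({0, 2, 3, 4, 5, 6, 7, 9, 10, 11, 12, 13, 14}) = 1
Therefore G(56) = 1.

1


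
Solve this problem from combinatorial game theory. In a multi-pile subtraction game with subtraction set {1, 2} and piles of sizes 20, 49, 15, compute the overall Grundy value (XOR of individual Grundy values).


Subtraction set: {1, 2}
For this subtraction set, G(n) = n mod 3 (period = max + 1 = 3).
Pile 1 (size 20): G(20) = 20 mod 3 = 2
Pile 2 (size 49): G(49) = 49 mod 3 = 1
Pile 3 (size 15): G(15) = 15 mod 3 = 0
Total Grundy value = XOR of all: 2 XOR 1 XOR 0 = 3

3


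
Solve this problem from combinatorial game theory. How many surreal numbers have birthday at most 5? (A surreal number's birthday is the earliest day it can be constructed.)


Day 0: {|} = 0 is born. Count = 1.
Day n: the number of surreal numbers born by day n is 2^(n+1) - 1.
By day 0: 2^1 - 1 = 1
By day 1: 2^2 - 1 = 3
By day 2: 2^3 - 1 = 7
By day 3: 2^4 - 1 = 15
By day 4: 2^5 - 1 = 31
By day 5: 2^6 - 1 = 63
By day 5: 63 surreal numbers.

63


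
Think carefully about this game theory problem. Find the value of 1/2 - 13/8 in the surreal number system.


x = 1/2, y = 13/8
Converting to common denominator: 8
x = 4/8, y = 13/8
x - y = 1/2 - 13/8 = -9/8

-9/8


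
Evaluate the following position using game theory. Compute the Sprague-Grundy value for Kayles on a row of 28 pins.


Kayles: a move removes 1 or 2 adjacent pins from a contiguous row.
Removing pins from a row of k leaves two independent rows (a, b) with a + b = k - 1 (one pin) or a + b = k - 2 (two pins); an end removal gives a = 0.
By Sprague-Grundy, G(k) = mex{ G(a) XOR G(b) } over all these splits. G(0) = 0.
G(1): splits (0,0):0^0=0 -> mex({0}) = 1
G(2): splits (0,1):0^1=1 (0,0):0^0=0 -> mex({0, 1}) = 2
G(3): splits (0,2):0^2=2 (1,1):1^1=0 (0,1):0^1=1 -> mex({0, 1, 2}) = 3
G(4): splits (0,3):0^3=3 (1,2):1^2=3 (0,2):0^2=2 (1,1):1^1=0 -> mex({0, 2, 3}) = 1
G(5): splits (0,4):0^1=1 (1,3):1^3=2 (2,2):2^2=0 (0,3):0^3=3 (1,2):1^2=3 -> mex({0, 1, 2, 3}) = 4
G(6) = mex({0, 1, 2, 4}) = 3
G(7) = mex({0, 1, 3, 4, 5}) = 2
G(8) = mex({0, 2, 3, 5, 6}) = 1
G(9) = mex({0, 1, 2, 3, 6, 7}) = 4
G(10) = mex({0, 1, 3, 4, 5, 7}) = 2
G(11) = mex({0, 1, 2, 3, 4, 5}) = 6
G(12) = mex({0, 1, 2, 3, 5, 6, 7}) = 4
G(13) = mex({0, 2, 3, 4, 6, 7}) = 1
G(14) = mex({0, 1, 4, 5, 6, 7}) = 2
G(15) = mex({0, 1, 2, 3, 4, 5, 6}) = 7
G(16) = mex({0, 2, 3, 5, 6, 7}) = 1
G(17) = mex({0, 1, 2, 3, 5, 6, 7}) = 4
G(18) = mex({0, 1, 2, 4, 5, 6}) = 3
G(19) = mex({0, 1, 3, 4, 5, 7}) = 2
G(20) = mex({0, 2, 3, 4, 5, 6, 7}) = 1
G(21) = mex({0, 1, 2, 3, 5, 6, 7}) = 4
G(22) = mex({0, 1, 2, 3, 4, 5, 7}) = 6
G(23) = mex({0, 1, 2, 3, 4, 5, 6}) = 7
G(24) = mex({0, 1, 2, 3, 5, 6, 7}) = 4
G(25) = mex({0, 2, 3, 4, 6, 7}) = 1
G(26) = mex({0, 1, 3, 4, 5, 6, 7}) = 2
G(27) = mex({0, 1, 2, 3, 4, 5, 6, 7}) = 8
G(28) = mex({0, 1, 2, 3, 4, 6, 7, 8}) = 5
Therefore G(28) = 5.

5


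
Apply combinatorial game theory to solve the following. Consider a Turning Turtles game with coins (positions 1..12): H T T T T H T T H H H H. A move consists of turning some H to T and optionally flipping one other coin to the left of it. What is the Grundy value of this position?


Coins: H T T T T H T T H H H H
Key fact: a single head at position k behaves exactly like a Nim heap of size k (turning it to T and optionally flipping a coin at j < k corresponds to moving the heap from k to j, or to 0), and heads combine as a disjunctive sum (two heads at the same place would cancel, matching j XOR j = 0). So the Nim-value is the XOR of the 1-indexed positions of the heads.
Face-up positions (1-indexed): [1, 6, 9, 10, 11, 12]
XOR 0 with 1: 0 XOR 1 = 1
XOR 1 with 6: 1 XOR 6 = 7
XOR 7 with 9: 7 XOR 9 = 14
XOR 14 with 10: 14 XOR 10 = 4
XOR 4 with 11: 4 XOR 11 = 15
XOR 15 with 12: 15 XOR 12 = 3
Nim-value = 3

3


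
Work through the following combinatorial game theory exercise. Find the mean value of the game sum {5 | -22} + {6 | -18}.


G1 = {5 | -22}, G2 = {6 | -18}
Each is a switch {a | b} with numbers a > b; its mean value is (a + b)/2, and mean value is additive over game sums: m(G1 + G2) = m(G1) + m(G2).
Mean of G1 = (5 + (-22))/2 = -17/2 = -17/2
Mean of G2 = (6 + (-18))/2 = -12/2 = -6
Mean of G1 + G2 = -17/2 + -6 = -29/2

-29/2


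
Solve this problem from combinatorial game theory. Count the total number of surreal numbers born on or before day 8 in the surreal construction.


Day 0: {|} = 0 is born. Count = 1.
Day n: the number of surreal numbers born by day n is 2^(n+1) - 1.
By day 0: 2^1 - 1 = 1
By day 1: 2^2 - 1 = 3
By day 2: 2^3 - 1 = 7
By day 3: 2^4 - 1 = 15
By day 4: 2^5 - 1 = 31
By day 5: 2^6 - 1 = 63
By day 6: 2^7 - 1 = 127
By day 7: 2^8 - 1 = 255
By day 8: 2^9 - 1 = 511
By day 8: 511 surreal numbers.

511


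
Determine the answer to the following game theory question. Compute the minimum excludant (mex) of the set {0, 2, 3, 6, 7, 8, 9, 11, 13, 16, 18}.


Set = {0, 2, 3, 6, 7, 8, 9, 11, 13, 16, 18}
0 is in the set.
1 is NOT in the set. This is the mex.
mex = 1

1


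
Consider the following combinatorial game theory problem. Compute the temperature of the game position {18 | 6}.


The game is {18 | 6}, a switch {a | b} with numbers a > b.
Cooling {a | b} by t gives {a - t | b + t}, which stops being hot when a - t = b + t, i.e. at t = (a - b)/2. So the temperature of a switch is (a - b)/2.
Temperature = (Left option - Right option) / 2
= (18 - (6)) / 2
= 12 / 2
= 6

6


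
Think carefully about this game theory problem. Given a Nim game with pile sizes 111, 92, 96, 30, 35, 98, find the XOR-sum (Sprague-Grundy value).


We need the XOR (exclusive or) of all pile sizes.
After XOR-ing pile 1 (size 111): 0 XOR 111 = 111
After XOR-ing pile 2 (size 92): 111 XOR 92 = 51
After XOR-ing pile 3 (size 96): 51 XOR 96 = 83
After XOR-ing pile 4 (size 30): 83 XOR 30 = 77
After XOR-ing pile 5 (size 35): 77 XOR 35 = 110
After XOR-ing pile 6 (size 98): 110 XOR 98 = 12
The Nim-value of this position is 12.

12


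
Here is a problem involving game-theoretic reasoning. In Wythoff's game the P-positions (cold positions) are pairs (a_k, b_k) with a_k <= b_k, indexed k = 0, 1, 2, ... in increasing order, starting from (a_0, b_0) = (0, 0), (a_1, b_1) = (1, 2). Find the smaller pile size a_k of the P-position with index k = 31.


By Wythoff's theorem, a_k = floor(k * phi) and b_k = floor(k * phi^2) = a_k + k, where phi = (1 + sqrt(5))/2 is the golden ratio.
phi = (1 + sqrt(5))/2 = 1.618034
k = 31
k * phi = 31 * 1.618034 = 50.159054
a_31 = floor(k * phi) = 50

50


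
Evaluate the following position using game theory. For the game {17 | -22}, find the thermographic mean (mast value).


Game = {17 | -22}, a switch {a | b} with numbers a > b.
Its thermograph has left wall a - t and right wall b + t, which meet at t = (a - b)/2, where both equal (a + b)/2. So the mast (mean value) is at (a + b)/2.
Mean = (17 + (-22))/2 = -5/2 = -5/2

-5/2


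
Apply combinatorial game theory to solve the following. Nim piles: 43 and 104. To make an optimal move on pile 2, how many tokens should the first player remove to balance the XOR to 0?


Piles: 43 and 104
Current XOR: 43 XOR 104 = 67 (non-zero, so this is an N-position).
To make the XOR zero, we need to find a move that balances the piles.
For pile 2 (size 104): target = 104 XOR 67 = 43
We reduce pile 2 from 104 to 43.
Tokens removed: 104 - 43 = 61
Verification: 43 XOR 43 = 0

61


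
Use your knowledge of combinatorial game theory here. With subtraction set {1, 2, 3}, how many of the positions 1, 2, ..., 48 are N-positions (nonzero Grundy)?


Subtraction set S = {1, 2, 3}, so G(n) = n mod 4.
G(n) = 0 when n is a multiple of 4.
Multiples of 4 in [1, 48]: 12
N-positions (nonzero Grundy) = 48 - 12 = 36

36


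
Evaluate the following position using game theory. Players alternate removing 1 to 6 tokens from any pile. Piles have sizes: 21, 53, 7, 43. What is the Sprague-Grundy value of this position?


Subtraction set: {1, 2, 3, 4, 5, 6}
For this subtraction set, G(n) = n mod 7 (period = max + 1 = 7).
Pile 1 (size 21): G(21) = 21 mod 7 = 0
Pile 2 (size 53): G(53) = 53 mod 7 = 4
Pile 3 (size 7): G(7) = 7 mod 7 = 0
Pile 4 (size 43): G(43) = 43 mod 7 = 1
Total Grundy value = XOR of all: 0 XOR 4 XOR 0 XOR 1 = 5

5


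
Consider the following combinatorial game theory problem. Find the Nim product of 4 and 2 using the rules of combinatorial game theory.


Nim multiplication is bilinear over XOR: (u XOR v) * w = (u*w) XOR (v*w).
So we split each operand into its bit components and XOR the pairwise Nim products.
4 = 4 (as XOR of powers of 2).
2 = 2 (as XOR of powers of 2).
Using the standard Nim-product table on single bits:
  2*2 = 3,   2*4 = 8,   2*8 = 12,
  4*4 = 6,   4*8 = 11,  8*8 = 13,
and  1*x = x (identity), k*l = l*k (commutative).
Pairwise Nim products:
  4 * 2 = 8
XOR them: 8 = 8.
Result: 4 * 2 = 8 (in Nim).

8


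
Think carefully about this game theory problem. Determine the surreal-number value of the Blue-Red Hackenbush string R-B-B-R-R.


Edges (from ground): R-B-B-R-R
By Berlekamp's sign-expansion rule, a Blue-Red Hackenbush stalk has the value of the surreal number whose sign sequence is the edge sequence with B -> + and R -> -.
Sign sequence: -++--
Trace the sign expansion in the surreal number tree, starting from 0:
Edge 1: R (sign -) -> bounds (-inf, 0), value = -1
Edge 2: B (sign +) -> bounds (-1, 0), value = -1/2
Edge 3: B (sign +) -> bounds (-1/2, 0), value = -1/4
Edge 4: R (sign -) -> bounds (-1/2, -1/4), value = -3/8
Edge 5: R (sign -) -> bounds (-1/2, -3/8), value = -7/16
Game value = -7/16

-7/16


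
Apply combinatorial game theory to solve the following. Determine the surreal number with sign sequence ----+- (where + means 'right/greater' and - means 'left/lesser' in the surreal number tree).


Sign expansion: ----+-
Rule: track bounds (lo, hi), initially (-inf, +inf). On '+', the current value becomes lo and we move to the simplest number in (value, hi): value + 1 if hi = +inf, otherwise the midpoint (value + hi)/2. On '-', the current value becomes hi and we move to value - 1 if lo = -inf, otherwise the midpoint (lo + value)/2.
Start at 0.
Step 1: sign = -, move left. Bounds: (-inf, 0). Value = -1
Step 2: sign = -, move left. Bounds: (-inf, -1). Value = -2
Step 3: sign = -, move left. Bounds: (-inf, -2). Value = -3
Step 4: sign = -, move left. Bounds: (-inf, -3). Value = -4
Step 5: sign = +, move right. Bounds: (-4, -3). Value = -7/2
Step 6: sign = -, move left. Bounds: (-4, -7/2). Value = -15/4
The surreal number with sign expansion ----+- is -15/4.

-15/4


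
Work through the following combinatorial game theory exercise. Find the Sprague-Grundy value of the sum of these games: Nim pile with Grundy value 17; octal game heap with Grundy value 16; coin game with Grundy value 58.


By the Sprague-Grundy theorem, the Grundy value of a sum of games is the XOR of individual Grundy values.
Nim pile: Grundy value = 17. Running XOR: 0 XOR 17 = 17
octal game heap: Grundy value = 16. Running XOR: 17 XOR 16 = 1
coin game: Grundy value = 58. Running XOR: 1 XOR 58 = 59
The combined Grundy value is 59.

59


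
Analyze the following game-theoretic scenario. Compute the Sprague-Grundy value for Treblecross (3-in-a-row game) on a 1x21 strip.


Treblecross: place X on empty cells; 3-in-a-row wins.
Playing within two cells of an existing X lets the opponent win at once, so sensible play treats the cells i-2..i+2 around each X as dead. The player left with no safe cell loses, so this is a normal-play take-away game on strips of safe cells.
Placing X at cell i (0-indexed) of a strip of k safe cells leaves independent strips of sizes max(0, i-2) and max(0, k-i-3). Hence G(k) = mex{ G(max(0,i-2)) XOR G(max(0,k-i-3)) : 0 <= i < k }, with G(0) = 0.
G(1): splits (0,0):0^0=0 -> mex({0}) = 1
G(2): splits (0,0):0^0=0 -> mex({0}) = 1
G(3): splits (0,0):0^0=0 -> mex({0}) = 1
G(4): splits (0,1):0^1=1 (0,0):0^0=0 -> mex({0, 1}) = 2
G(5): splits (0,2):0^1=1 (0,1):0^1=1 (0,0):0^0=0 -> mex({0, 1}) = 2
G(6) = mex({1}) = 0
G(7) = mex({0, 1, 2}) = 3
G(8) = mex({0, 1, 2}) = 3
G(9) = mex({0, 2}) = 1
G(10) = mex({0, 2, 3}) = 1
G(11) = mex({0, 3}) = 1
G(12) = mex({1, 3}) = 0
G(13) = mex({0, 1, 2, 3}) = 4
G(14) = mex({0, 1, 2}) = 3
G(15) = mex({0, 1, 2}) = 3
G(16) = mex({0, 1, 2, 4}) = 3
G(17) = mex({0, 1, 3, 4}) = 2
G(18) = mex({0, 1, 3, 4}) = 2
G(19) = mex({0, 1, 3, 5}) = 2
G(20) = mex({0, 1, 2, 3, 5}) = 4
G(21) = mex({0, 1, 2, 3, 5}) = 4
Therefore G(21) = 4.

4


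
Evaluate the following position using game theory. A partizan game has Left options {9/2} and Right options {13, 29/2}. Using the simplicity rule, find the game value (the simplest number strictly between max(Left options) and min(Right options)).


Left options: {9/2}, max = 9/2
Right options: {13, 29/2}, min = 13
All options are numbers and max(Left) < min(Right), so by the simplicity theorem the value is the simplest (earliest-born) number strictly between 9/2 and 13.
Integers 5 through 12 all lie strictly between 9/2 and 13.
Among integers, the simplest (lowest birthday = smallest |n|; 0 is born on day 0, +-n on day n) is 5.
No non-integer in the interval can be simpler: if x is a non-integer in the interval, then floor(x) or ceil(x) also lies in the interval (the interval contains an integer), and both are proper prefixes of x's sign expansion, i.e. born earlier. So the game value is 5.
Game value = 5

5


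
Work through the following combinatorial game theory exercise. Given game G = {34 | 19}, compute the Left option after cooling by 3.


Original game: {34 | 19} (a switch {a | b} with a > b).
Cooling by t (for t below the temperature (a - b)/2 = 15/2) taxes each move by t: {a | b} cooled by t is {a - t | b + t}.
Cooling amount: t = 3
Cooled Left option: 34 - 3 = 31
Cooled Right option: 19 + 3 = 22
Cooled game: {31 | 22}
Left option = 31

31


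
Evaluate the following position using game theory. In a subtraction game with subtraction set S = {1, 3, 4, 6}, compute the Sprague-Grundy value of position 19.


The subtraction set is S = {1, 3, 4, 6}.
G(k) = mex{ G(k - s) : s in S, s <= k }. We compute iteratively: G(0) = 0.
G(1) = mex({0}) = 1
G(2) = mex({1}) = 0
G(3) = mex({0}) = 1
G(4) = mex({0, 1}) = 2
G(5) = mex({0, 1, 2}) = 3
G(6) = mex({0, 1, 3}) = 2
G(7) = mex({1, 2}) = 0
G(8) = mex({0, 2, 3}) = 1
G(9) = mex({1, 2, 3}) = 0
G(10) = mex({0, 2}) = 1
G(11) = mex({0, 1, 3}) = 2
G(12) = mex({0, 1, 2}) = 3
Observe that G(7)..G(12) = 0, 1, 0, 1, 2, 3 repeats G(0)..G(5) = 0, 1, 0, 1, 2, 3.
For k >= max(S) = 6, G(k) is determined by the previous 6 values G(k-6)..G(k-1); a window of 6 consecutive values has recurred shifted by 7, so by induction G(k + 7) = G(k) for all k >= 0: the sequence is periodic from the start with period 7.
One period: G(0..6) = 0, 1, 0, 1, 2, 3, 2.
19 mod 7 = 5, so G(19) = G(5) = 3.

3


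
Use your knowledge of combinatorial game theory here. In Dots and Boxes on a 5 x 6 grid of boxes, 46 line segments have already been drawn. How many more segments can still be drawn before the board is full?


Grid: 5 x 6 boxes, i.e. 6 rows and 7 columns of dots.
Horizontal edges: (rows + 1) * cols = 6 * 6 = 36
Vertical edges: rows * (cols + 1) = 5 * 7 = 35
Total edges: 36 + 35 = 71
Edges drawn: 46
Remaining: 71 - 46 = 25

25


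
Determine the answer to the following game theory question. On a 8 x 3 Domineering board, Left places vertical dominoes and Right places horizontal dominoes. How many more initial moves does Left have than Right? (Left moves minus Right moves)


Board is 8 x 3 (rows x cols).
Left (vertical) placements: (rows-1) * cols = 7 * 3 = 21
Right (horizontal) placements: rows * (cols-1) = 8 * 2 = 16
Advantage = Left - Right = 21 - 16 = 5

5


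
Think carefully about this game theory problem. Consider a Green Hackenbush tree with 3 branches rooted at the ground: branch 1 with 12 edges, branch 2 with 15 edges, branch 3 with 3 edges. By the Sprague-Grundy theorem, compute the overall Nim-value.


The tree has 3 branches from the ground vertex.
In Green Hackenbush, the Nim-value of a simple path of length k is k.
Branch 1: length 12, Nim-value = 12
Branch 2: length 15, Nim-value = 15
Branch 3: length 3, Nim-value = 3
Total Nim-value = XOR of all branch values:
0 XOR 12 = 12
12 XOR 15 = 3
3 XOR 3 = 0
Nim-value of the tree = 0

0


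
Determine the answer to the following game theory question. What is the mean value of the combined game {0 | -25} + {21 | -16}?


G1 = {0 | -25}, G2 = {21 | -16}
Each is a switch {a | b} with numbers a > b; its mean value is (a + b)/2, and mean value is additive over game sums: m(G1 + G2) = m(G1) + m(G2).
Mean of G1 = (0 + (-25))/2 = -25/2 = -25/2
Mean of G2 = (21 + (-16))/2 = 5/2 = 5/2
Mean of G1 + G2 = -25/2 + 5/2 = -10

-10


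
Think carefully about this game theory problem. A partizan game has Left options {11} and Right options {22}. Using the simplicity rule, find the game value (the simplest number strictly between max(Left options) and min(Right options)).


Left options: {11}, max = 11
Right options: {22}, min = 22
All options are numbers and max(Left) < min(Right), so by the simplicity theorem the value is the simplest (earliest-born) number strictly between 11 and 22.
Integers 12 through 21 all lie strictly between 11 and 22.
Among integers, the simplest (lowest birthday = smallest |n|; 0 is born on day 0, +-n on day n) is 12.
No non-integer in the interval can be simpler: if x is a non-integer in the interval, then floor(x) or ceil(x) also lies in the interval (the interval contains an integer), and both are proper prefixes of x's sign expansion, i.e. born earlier. So the game value is 12.
Game value = 12

12


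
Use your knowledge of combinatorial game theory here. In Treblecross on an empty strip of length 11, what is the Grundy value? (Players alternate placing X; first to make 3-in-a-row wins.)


Treblecross: place X on empty cells; 3-in-a-row wins.
Playing within two cells of an existing X lets the opponent win at once, so sensible play treats the cells i-2..i+2 around each X as dead. The player left with no safe cell loses, so this is a normal-play take-away game on strips of safe cells.
Placing X at cell i (0-indexed) of a strip of k safe cells leaves independent strips of sizes max(0, i-2) and max(0, k-i-3). Hence G(k) = mex{ G(max(0,i-2)) XOR G(max(0,k-i-3)) : 0 <= i < k }, with G(0) = 0.
G(1): splits (0,0):0^0=0 -> mex({0}) = 1
G(2): splits (0,0):0^0=0 -> mex({0}) = 1
G(3): splits (0,0):0^0=0 -> mex({0}) = 1
G(4): splits (0,1):0^1=1 (0,0):0^0=0 -> mex({0, 1}) = 2
G(5): splits (0,2):0^1=1 (0,1):0^1=1 (0,0):0^0=0 -> mex({0, 1}) = 2
G(6) = mex({1}) = 0
G(7) = mex({0, 1, 2}) = 3
G(8) = mex({0, 1, 2}) = 3
G(9) = mex({0, 2}) = 1
G(10) = mex({0, 2, 3}) = 1
G(11) = mex({0, 3}) = 1
Therefore G(11) = 1.

1
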